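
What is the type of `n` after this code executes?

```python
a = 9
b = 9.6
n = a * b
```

int * float returns float (9 * 9.6 = 86.4)

float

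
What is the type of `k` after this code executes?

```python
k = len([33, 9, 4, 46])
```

len() always returns int

int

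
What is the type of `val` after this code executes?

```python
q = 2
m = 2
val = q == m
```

Equality comparison returns bool

bool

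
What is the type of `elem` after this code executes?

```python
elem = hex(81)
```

hex() returns str representation

str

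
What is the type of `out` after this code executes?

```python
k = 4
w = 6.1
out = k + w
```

int + float returns float (4 + 6.1 = 10.1)

float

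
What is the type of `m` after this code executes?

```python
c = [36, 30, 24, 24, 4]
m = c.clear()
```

list.clear() returns None

NoneType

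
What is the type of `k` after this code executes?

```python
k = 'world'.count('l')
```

str.count() returns int

int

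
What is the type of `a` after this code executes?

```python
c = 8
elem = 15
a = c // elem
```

int // int returns int (8 // 15 = 0)

int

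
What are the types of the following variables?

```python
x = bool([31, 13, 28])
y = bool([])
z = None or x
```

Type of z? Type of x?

None or <bool> returns the bool; bool() returns bool

bool, bool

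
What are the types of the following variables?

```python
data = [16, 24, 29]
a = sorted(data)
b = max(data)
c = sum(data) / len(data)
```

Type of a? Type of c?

sorted() returns list; int / int returns float

list, float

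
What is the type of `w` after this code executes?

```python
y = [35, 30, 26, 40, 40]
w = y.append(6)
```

list.append() returns None (mutates in place)

NoneType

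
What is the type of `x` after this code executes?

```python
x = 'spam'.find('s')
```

str.find() returns int (index, or -1)

int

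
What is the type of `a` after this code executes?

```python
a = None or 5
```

'or' with None returns the other value (5, int)

int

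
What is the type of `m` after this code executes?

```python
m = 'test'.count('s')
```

str.count() returns int

int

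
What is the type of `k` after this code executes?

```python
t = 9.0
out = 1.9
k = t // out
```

float // float returns float (floor division preserves float type)

float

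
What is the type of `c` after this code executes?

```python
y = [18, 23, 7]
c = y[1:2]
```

Slicing a list always returns a list

list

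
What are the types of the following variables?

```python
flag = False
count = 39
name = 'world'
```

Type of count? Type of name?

count is int; name is str

int, str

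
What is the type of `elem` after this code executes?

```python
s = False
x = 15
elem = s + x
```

bool + int returns int (False is 0, so 0 + 15 = 15)

int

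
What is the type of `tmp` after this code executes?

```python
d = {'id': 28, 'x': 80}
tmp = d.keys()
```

.keys() returns a dict_keys view object

dict_keys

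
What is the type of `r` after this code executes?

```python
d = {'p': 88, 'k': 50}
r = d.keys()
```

.keys() returns a dict_keys view object

dict_keys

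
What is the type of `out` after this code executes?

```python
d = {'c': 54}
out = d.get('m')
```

dict.get() returns None when key 'm' is not found and no default given

NoneType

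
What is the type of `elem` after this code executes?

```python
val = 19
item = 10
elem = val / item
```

int / int always returns float in Python 3 (19 / 10 = 1.9)

float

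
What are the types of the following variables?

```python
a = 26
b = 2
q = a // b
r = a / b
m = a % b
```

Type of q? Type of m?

int // int returns int; int % int returns int

int, int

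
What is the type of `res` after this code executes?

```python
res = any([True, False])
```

any() returns bool

bool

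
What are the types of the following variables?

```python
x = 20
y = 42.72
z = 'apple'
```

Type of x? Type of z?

x is int; z is str

int, str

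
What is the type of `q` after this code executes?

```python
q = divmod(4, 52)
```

divmod() returns a tuple (quotient, remainder)

tuple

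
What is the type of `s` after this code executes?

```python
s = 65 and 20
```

'and' returns the last value when all truthy (20, which is int)

int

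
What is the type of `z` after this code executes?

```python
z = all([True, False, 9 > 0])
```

all() returns bool

bool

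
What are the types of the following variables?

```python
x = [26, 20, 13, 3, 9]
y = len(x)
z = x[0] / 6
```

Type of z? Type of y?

int / int returns float; len() returns int

float, int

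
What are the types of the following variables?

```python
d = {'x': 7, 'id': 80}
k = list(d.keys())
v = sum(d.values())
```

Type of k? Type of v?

list(...) returns list; sum of int values returns int

list, int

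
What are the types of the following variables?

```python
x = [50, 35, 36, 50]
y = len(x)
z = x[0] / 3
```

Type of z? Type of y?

int / int returns float; len() returns int

float, int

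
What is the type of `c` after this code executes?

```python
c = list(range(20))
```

list(range(...)) returns list

list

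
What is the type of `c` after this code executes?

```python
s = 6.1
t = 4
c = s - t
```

float - int returns float (6.1 - 4 = 2.1)

float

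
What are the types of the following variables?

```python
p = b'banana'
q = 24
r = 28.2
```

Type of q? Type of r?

q is int; r is float

int, float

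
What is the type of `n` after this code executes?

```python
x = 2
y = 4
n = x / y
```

int / int always returns float in Python 3 (2 / 4 = 0.5)

float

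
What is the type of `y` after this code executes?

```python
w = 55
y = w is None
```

'is' comparison returns bool

bool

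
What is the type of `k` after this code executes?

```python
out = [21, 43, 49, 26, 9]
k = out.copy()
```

list.copy() returns list

list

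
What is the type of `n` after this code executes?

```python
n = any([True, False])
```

any() returns bool

bool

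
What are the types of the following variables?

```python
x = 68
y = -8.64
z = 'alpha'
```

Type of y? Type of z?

y is float; z is str

float, str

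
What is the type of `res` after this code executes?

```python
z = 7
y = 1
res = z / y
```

int / int always returns float in Python 3 (7 / 1 = 7)

float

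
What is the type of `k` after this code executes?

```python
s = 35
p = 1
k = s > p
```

Comparison operators return bool

bool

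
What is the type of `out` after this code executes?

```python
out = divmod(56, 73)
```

divmod() returns a tuple (quotient, remainder)

tuple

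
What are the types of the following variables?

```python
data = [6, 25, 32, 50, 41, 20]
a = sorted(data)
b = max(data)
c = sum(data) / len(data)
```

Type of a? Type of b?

sorted() returns list; max of ints returns int

list, int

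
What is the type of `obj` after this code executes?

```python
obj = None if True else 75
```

Ternary: condition is True, if branch (None) taken → NoneType

NoneType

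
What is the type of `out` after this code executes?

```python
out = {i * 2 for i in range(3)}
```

A set comprehension {expr for x in iterable} produces a set

set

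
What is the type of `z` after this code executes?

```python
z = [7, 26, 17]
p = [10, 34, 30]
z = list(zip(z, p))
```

list(zip(...)) returns a list of tuples

list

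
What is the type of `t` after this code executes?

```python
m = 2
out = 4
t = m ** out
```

int ** positive int returns int (2 ** 4 = 16)

int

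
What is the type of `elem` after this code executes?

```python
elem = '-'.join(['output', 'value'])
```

str.join() returns str

str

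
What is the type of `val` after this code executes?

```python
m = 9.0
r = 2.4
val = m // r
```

float // float returns float (floor division preserves float type)

float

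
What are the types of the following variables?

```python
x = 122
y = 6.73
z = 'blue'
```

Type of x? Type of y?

x is int; y is float

int, float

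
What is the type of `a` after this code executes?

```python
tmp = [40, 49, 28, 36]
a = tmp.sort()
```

list.sort() returns None (sorts in place)

NoneType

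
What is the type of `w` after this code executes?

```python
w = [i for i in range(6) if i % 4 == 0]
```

A list comprehension [...] produces a list

list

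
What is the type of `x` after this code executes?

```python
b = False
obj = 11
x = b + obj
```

bool + int returns int (False is 0, so 0 + 11 = 11)

int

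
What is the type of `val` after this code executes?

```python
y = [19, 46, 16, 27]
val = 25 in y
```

'in' operator returns bool

bool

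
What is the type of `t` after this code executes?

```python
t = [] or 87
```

'or' returns first truthy value (87, which is int)

int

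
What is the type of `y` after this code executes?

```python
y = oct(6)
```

oct() returns str representation

str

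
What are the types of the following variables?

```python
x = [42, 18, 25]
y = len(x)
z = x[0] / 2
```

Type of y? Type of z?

len() returns int; int / int returns float

int, float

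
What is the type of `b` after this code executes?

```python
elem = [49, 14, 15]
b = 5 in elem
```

'in' operator returns bool

bool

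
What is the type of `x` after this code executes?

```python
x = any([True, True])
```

any() returns bool

bool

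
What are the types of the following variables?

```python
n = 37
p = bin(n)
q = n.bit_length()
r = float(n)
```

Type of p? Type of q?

bin() returns str; int.bit_length() returns int

str, int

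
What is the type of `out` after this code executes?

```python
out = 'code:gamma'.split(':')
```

str.split() returns list

list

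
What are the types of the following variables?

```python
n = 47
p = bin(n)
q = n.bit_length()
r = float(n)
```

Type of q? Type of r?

int.bit_length() returns int; float() returns float

int, float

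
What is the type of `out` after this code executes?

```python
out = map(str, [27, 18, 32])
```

map() returns a map iterator object

map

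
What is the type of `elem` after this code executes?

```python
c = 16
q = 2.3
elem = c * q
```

int * float returns float (16 * 2.3 = 36.8)

float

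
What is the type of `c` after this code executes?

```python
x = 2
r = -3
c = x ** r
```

int ** negative int returns float

float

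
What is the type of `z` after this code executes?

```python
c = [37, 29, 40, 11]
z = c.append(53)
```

list.append() returns None (mutates in place)

NoneType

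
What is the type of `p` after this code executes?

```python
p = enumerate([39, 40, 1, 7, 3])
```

enumerate() returns an enumerate iterator object

enumerate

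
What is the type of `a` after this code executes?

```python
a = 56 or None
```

'or' returns first truthy value (56, int)

int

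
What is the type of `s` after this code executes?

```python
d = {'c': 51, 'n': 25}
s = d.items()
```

dict.items() returns a dict_items view

dict_items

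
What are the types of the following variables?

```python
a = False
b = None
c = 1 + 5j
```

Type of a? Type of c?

a is bool; c is complex

bool, complex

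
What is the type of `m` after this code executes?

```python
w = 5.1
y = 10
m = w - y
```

float - int returns float (5.1 - 10 = -4.9)

float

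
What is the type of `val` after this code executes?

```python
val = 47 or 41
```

'or' returns the first truthy value (47, which is int)

int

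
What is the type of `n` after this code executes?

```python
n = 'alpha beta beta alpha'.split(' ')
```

str.split() returns list

list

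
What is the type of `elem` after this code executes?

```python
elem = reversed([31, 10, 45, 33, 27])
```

reversed() on a list returns a list_reverseiterator

list_reverseiterator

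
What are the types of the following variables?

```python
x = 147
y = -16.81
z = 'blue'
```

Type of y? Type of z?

y is float; z is str

float, str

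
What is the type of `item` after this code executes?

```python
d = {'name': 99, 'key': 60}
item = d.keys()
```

.keys() returns a dict_keys view object

dict_keys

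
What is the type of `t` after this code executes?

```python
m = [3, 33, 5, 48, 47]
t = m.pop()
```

list.pop() returns the popped element (int here)

int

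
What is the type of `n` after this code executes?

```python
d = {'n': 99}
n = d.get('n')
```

dict.get() returns the value (int) when key is found

int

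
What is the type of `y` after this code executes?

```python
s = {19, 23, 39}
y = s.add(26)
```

set.add() returns None (mutates in place)

NoneType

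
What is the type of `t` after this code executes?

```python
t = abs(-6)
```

abs() of int returns int

int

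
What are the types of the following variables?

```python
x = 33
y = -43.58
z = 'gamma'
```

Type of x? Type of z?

x is int; z is str

int, str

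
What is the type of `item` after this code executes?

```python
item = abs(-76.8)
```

abs() of float returns float

float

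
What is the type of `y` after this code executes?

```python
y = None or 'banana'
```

'or' with None returns the other value ('banana', str)

str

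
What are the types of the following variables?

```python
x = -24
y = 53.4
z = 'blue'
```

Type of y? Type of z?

y is float; z is str

float, str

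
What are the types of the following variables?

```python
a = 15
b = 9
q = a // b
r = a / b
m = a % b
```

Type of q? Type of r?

int // int returns int; int / int returns float

int, float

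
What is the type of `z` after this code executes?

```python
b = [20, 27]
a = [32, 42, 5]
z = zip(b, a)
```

zip() returns a zip iterator object

zip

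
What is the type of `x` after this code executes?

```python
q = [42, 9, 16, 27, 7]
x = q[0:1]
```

Slicing a list always returns a list

list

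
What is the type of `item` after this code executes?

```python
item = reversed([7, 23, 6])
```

reversed() on a list returns a list_reverseiterator

list_reverseiterator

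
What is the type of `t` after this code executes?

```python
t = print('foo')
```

print() returns None

NoneType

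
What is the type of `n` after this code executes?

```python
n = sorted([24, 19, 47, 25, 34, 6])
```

sorted() always returns list

list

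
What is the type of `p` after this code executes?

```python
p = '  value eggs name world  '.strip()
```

str.strip() returns str

str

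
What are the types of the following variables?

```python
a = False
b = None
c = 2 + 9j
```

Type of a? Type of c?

a is bool; c is complex

bool, complex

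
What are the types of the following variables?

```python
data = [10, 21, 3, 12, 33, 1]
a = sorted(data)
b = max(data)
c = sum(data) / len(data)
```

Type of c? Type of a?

int / int returns float; sorted() returns list

float, list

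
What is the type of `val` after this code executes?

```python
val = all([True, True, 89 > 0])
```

all() returns bool

bool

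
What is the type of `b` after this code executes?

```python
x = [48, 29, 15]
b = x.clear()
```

list.clear() returns None

NoneType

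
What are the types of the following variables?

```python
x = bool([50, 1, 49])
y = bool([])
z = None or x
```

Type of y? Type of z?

bool() returns bool; None or <bool> returns the bool

bool, bool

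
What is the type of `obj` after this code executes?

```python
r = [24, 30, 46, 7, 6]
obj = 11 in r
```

'in' operator returns bool

bool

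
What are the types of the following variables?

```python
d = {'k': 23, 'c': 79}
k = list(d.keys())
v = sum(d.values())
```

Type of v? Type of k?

sum of int values returns int; list(...) returns list

int, list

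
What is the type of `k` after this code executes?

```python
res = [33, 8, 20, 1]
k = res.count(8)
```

list.count() returns int

int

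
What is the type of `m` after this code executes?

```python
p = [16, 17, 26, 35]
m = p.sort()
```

list.sort() returns None (sorts in place)

NoneType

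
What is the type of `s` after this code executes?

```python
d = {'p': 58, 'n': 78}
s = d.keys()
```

.keys() returns a dict_keys view object

dict_keys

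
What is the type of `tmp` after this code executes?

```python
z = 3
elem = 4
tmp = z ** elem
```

int ** positive int returns int (3 ** 4 = 81)

int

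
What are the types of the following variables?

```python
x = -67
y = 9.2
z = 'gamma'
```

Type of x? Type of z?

x is int; z is str

int, str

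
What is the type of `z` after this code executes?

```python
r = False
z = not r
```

'not' always returns bool

bool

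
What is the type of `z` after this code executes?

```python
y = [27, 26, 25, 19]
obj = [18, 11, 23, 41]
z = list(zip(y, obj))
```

list(zip(...)) returns a list of tuples

list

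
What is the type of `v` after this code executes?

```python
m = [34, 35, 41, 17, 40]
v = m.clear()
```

list.clear() returns None

NoneType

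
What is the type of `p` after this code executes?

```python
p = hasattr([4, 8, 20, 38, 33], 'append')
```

hasattr() returns bool

bool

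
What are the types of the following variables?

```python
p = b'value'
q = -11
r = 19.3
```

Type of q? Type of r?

q is int; r is float

int, float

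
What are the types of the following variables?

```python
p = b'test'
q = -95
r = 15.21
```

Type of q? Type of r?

q is int; r is float

int, float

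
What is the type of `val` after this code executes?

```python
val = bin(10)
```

bin() returns str representation

str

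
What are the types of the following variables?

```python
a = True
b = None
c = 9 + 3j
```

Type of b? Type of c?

b is NoneType; c is complex

NoneType, complex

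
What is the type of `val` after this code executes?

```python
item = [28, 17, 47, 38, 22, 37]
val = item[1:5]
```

Slicing a list always returns a list

list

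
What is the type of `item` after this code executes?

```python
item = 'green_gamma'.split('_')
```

str.split() returns list

list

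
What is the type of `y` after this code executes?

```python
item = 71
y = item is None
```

'is' comparison returns bool

bool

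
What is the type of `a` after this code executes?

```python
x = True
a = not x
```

'not' always returns bool

bool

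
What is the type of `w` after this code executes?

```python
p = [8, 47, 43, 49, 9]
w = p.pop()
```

list.pop() returns the popped element (int here)

int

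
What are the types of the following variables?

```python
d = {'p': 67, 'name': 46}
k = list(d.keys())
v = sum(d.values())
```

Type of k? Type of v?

list(...) returns list; sum of int values returns int

list, int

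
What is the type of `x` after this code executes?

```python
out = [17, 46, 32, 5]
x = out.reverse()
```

list.reverse() returns None

NoneType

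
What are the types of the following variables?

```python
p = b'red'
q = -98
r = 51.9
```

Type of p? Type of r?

p is bytes; r is float

bytes, float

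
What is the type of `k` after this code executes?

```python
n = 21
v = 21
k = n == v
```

Equality comparison returns bool

bool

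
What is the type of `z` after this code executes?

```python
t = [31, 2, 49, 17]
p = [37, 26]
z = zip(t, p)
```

zip() returns a zip iterator object

zip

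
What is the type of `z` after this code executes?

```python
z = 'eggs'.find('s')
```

str.find() returns int (index, or -1)

int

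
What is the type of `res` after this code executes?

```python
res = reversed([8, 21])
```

reversed() on a list returns a list_reverseiterator

list_reverseiterator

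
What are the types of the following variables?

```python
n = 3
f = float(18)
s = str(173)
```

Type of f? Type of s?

f is float; s is str

float, str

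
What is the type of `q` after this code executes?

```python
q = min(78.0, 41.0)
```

min() of floats returns float

float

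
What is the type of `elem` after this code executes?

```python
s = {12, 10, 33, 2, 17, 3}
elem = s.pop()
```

Popping from a set of ints returns int

int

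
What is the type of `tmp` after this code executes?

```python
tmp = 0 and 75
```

'and' returns the first falsy value (0, which is int)

int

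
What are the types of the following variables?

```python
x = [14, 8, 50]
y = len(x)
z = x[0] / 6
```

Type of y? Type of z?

len() returns int; int / int returns float

int, float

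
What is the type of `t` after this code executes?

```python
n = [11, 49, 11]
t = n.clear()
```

list.clear() returns None

NoneType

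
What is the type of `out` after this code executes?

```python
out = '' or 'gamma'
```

'or' returns first truthy value ('gamma', which is str)

str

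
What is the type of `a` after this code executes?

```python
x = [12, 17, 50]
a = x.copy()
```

list.copy() returns list

list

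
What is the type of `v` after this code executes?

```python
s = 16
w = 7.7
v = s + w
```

int + float returns float (16 + 7.7 = 23.7)

float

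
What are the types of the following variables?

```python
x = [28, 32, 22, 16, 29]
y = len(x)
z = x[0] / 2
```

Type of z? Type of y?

int / int returns float; len() returns int

float, int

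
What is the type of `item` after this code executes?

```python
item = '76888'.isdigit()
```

str.isdigit() returns bool

bool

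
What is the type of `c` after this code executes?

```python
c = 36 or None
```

'or' returns first truthy value (36, int)

int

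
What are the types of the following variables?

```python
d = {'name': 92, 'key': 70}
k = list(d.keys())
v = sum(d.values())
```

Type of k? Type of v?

list(...) returns list; sum of int values returns int

list, int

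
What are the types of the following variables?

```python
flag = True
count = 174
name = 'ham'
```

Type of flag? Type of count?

flag is bool; count is int

bool, int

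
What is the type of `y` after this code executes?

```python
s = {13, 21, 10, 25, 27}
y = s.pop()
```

Popping from a set of ints returns int

int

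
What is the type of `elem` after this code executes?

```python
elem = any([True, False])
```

any() returns bool

bool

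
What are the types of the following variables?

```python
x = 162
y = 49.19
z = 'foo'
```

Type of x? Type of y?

x is int; y is float

int, float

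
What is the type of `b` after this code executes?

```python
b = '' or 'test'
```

'or' returns first truthy value ('test', which is str)

str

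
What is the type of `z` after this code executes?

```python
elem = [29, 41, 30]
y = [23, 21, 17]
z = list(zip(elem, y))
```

list(zip(...)) returns a list of tuples

list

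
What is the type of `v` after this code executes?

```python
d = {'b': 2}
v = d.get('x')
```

dict.get() returns None when key 'x' is not found and no default given

NoneType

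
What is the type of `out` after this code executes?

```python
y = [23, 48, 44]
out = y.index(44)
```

list.index() returns int

int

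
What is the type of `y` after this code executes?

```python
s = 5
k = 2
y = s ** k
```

int ** positive int returns int (5 ** 2 = 25)

int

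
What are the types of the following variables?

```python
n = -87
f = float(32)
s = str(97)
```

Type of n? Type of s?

n is int; s is str

int, str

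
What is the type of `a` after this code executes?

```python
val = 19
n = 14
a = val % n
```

int % int returns int (19 % 14 = 5)

int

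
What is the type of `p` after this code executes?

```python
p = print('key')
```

print() returns None

NoneType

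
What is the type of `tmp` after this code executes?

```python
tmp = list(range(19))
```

list(range(...)) returns list

list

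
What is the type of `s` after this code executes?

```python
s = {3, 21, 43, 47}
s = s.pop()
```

Popping from a set of ints returns int

int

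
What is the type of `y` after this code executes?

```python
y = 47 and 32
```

'and' returns the last value when all truthy (32, which is int)

int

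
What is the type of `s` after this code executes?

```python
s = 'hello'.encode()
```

str.encode() returns bytes

bytes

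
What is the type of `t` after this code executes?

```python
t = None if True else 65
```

Ternary: condition is True, if branch (None) taken → NoneType

NoneType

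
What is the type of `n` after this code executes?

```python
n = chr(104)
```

chr() returns str (single character)

str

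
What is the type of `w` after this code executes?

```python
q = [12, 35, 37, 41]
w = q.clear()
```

list.clear() returns None

NoneType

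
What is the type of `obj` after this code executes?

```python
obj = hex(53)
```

hex() returns str representation

str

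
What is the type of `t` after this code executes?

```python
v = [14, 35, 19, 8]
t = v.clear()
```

list.clear() returns None

NoneType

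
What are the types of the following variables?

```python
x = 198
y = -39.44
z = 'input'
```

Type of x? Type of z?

x is int; z is str

int, str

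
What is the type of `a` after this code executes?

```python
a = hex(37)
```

hex() returns str representation

str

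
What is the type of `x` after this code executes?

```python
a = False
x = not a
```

'not' always returns bool

bool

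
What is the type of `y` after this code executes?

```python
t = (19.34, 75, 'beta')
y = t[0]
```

Index 0 of tuple is 19.34 which is float

float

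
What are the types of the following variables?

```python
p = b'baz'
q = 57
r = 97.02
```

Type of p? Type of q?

p is bytes; q is int

bytes, int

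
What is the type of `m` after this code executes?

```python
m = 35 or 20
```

'or' returns the first truthy value (35, which is int)

int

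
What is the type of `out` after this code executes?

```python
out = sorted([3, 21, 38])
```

sorted() always returns list

list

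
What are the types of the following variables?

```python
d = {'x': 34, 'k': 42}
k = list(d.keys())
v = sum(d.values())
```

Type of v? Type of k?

sum of int values returns int; list(...) returns list

int, list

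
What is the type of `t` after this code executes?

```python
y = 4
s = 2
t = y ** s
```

int ** positive int returns int (4 ** 2 = 16)

int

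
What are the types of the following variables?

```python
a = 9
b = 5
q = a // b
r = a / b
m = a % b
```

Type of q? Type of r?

int // int returns int; int / int returns float

int, float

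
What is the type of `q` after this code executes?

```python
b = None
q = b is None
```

'is' comparison returns bool

bool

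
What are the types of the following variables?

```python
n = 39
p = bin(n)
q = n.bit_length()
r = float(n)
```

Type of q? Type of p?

int.bit_length() returns int; bin() returns str

int, str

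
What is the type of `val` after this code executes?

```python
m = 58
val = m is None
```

'is' comparison returns bool

bool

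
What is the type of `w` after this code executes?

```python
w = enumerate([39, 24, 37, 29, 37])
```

enumerate() returns an enumerate iterator object

enumerate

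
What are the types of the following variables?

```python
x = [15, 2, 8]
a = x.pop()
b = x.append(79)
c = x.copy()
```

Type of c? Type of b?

list.copy() returns list; list.append() returns None

list, NoneType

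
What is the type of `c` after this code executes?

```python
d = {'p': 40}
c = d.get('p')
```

dict.get() returns the value (int) when key is found

int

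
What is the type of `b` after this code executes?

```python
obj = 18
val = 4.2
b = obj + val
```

int + float returns float (18 + 4.2 = 22.2)

float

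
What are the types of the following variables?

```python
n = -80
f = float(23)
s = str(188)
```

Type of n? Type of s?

n is int; s is str

int, str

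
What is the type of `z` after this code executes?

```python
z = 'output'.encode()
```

str.encode() returns bytes

bytes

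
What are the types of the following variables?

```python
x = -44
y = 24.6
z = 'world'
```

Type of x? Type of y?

x is int; y is float

int, float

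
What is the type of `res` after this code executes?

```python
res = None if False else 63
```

Ternary: condition is False, else branch (63) taken → int

int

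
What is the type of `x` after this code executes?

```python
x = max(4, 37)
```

max() of ints returns int

int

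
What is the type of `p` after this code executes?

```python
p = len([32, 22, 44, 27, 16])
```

len() always returns int

int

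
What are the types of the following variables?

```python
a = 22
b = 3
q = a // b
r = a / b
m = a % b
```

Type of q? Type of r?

int // int returns int; int / int returns float

int, float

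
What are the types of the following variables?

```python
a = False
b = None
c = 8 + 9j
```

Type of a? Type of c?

a is bool; c is complex

bool, complex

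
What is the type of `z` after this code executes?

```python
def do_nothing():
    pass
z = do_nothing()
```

A function with no return statement returns None

NoneType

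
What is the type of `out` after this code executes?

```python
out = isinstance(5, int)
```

isinstance() returns bool

bool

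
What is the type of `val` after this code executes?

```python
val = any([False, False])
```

any() returns bool

bool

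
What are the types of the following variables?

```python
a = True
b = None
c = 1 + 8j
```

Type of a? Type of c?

a is bool; c is complex

bool, complex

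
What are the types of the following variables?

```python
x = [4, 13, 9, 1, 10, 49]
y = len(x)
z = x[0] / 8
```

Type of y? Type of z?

len() returns int; int / int returns float

int, float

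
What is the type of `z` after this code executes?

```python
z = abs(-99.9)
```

abs() of float returns float

float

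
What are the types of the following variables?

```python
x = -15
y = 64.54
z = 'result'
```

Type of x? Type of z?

x is int; z is str

int, str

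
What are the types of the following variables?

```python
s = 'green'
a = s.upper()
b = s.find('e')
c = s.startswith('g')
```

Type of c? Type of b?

str.startswith() returns bool; str.find() returns int

bool, int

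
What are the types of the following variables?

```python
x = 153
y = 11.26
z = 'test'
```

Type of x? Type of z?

x is int; z is str

int, str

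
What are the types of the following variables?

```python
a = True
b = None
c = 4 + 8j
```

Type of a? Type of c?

a is bool; c is complex

bool, complex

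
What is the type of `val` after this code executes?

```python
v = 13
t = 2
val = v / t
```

int / int always returns float in Python 3 (13 / 2 = 6.5)

float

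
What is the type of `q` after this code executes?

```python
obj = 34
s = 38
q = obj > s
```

Comparison operators return bool

bool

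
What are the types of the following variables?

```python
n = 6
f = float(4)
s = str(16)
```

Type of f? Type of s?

f is float; s is str

float, str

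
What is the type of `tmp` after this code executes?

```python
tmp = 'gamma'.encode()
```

str.encode() returns bytes

bytes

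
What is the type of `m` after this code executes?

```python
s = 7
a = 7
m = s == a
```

Equality comparison returns bool

bool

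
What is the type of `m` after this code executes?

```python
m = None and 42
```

'and' returns first falsy value (None)

NoneType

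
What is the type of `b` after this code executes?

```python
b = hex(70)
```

hex() returns str representation

str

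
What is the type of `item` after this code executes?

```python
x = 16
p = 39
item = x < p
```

Comparison operators return bool

bool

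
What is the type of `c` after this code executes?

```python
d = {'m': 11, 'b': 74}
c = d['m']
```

Accessing dict[str, int] with key 'm' returns int value 11

int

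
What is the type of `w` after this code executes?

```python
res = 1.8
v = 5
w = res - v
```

float - int returns float (1.8 - 5 = -3.2)

float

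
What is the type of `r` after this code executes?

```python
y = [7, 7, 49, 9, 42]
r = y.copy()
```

list.copy() returns list

list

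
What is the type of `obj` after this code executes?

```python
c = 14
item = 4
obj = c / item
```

int / int always returns float in Python 3 (14 / 4 = 3.5)

float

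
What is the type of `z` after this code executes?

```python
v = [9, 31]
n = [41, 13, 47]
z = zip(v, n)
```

zip() returns a zip iterator object

zip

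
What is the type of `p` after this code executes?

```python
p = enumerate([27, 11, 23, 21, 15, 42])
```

enumerate() returns an enumerate iterator object

enumerate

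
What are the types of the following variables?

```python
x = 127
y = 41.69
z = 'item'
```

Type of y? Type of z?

y is float; z is str

float, str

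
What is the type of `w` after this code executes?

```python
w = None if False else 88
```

Ternary: condition is False, else branch (88) taken → int

int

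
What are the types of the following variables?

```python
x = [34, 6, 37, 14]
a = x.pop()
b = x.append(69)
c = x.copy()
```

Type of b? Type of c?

list.append() returns None; list.copy() returns list

NoneType, list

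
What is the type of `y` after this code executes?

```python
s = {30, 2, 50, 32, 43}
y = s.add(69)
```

set.add() returns None (mutates in place)

NoneType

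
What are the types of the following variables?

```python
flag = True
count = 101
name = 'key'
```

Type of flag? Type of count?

flag is bool; count is int

bool, int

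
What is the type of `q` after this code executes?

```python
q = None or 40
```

'or' with None returns the other value (40, int)

int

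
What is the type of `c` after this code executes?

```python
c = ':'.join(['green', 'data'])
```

str.join() returns str

str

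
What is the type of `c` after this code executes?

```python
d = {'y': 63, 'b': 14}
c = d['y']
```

Accessing dict[str, int] with key 'y' returns int value 63

int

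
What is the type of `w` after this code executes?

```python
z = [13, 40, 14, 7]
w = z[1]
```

Indexing a list of ints returns int (z[1] = 40)

int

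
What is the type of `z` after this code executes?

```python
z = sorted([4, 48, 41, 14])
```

sorted() always returns list

list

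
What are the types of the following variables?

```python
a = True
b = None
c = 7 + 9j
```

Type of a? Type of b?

a is bool; b is NoneType

bool, NoneType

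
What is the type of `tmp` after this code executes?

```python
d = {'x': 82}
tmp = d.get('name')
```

dict.get() returns None when key 'name' is not found and no default given

NoneType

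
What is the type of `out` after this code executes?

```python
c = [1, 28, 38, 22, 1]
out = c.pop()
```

list.pop() returns the popped element (int here)

int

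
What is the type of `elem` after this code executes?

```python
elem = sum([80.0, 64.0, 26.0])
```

sum() of floats returns float

float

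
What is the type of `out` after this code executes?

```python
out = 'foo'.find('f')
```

str.find() returns int (index, or -1)

int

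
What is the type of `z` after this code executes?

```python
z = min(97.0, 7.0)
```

min() of floats returns float

float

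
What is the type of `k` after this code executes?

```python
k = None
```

None has type NoneType

NoneType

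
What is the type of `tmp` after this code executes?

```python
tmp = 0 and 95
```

'and' returns the first falsy value (0, which is int)

int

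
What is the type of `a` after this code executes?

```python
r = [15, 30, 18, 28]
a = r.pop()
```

list.pop() returns the popped element (int here)

int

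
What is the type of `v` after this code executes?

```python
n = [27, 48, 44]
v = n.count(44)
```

list.count() returns int

int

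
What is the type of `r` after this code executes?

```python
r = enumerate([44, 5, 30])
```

enumerate() returns an enumerate iterator object

enumerate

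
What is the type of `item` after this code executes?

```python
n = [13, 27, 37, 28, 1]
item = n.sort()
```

list.sort() returns None (sorts in place)

NoneType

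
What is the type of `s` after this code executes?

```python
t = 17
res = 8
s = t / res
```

int / int always returns float in Python 3 (17 / 8 = 2.125)

float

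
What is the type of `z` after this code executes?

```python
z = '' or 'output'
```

'or' returns first truthy value ('output', which is str)

str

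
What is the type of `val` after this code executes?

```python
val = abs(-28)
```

abs() of int returns int

int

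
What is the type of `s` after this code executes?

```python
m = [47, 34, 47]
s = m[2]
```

Indexing a list of ints returns int (m[2] = 47)

int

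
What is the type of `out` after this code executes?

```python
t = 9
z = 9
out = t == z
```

Equality comparison returns bool

bool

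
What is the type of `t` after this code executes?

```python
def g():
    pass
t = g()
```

A function with no return statement returns None

NoneType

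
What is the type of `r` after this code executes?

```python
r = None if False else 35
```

Ternary: condition is False, else branch (35) taken → int

int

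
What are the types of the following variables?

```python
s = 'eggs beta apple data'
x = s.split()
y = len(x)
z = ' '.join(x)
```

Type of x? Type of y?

str.split() returns list; len() returns int

list, int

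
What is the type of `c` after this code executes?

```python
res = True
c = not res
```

'not' always returns bool

bool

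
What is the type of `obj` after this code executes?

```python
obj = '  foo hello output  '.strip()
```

str.strip() returns str

str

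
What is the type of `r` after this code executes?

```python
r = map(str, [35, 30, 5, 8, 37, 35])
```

map() returns a map iterator object

map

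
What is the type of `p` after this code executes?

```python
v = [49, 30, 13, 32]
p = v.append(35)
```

list.append() returns None (mutates in place)

NoneType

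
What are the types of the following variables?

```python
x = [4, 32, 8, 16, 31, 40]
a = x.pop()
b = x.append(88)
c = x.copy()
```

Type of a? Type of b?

list.pop() returns the element (int); list.append() returns None

int, NoneType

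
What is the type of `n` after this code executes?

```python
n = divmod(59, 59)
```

divmod() returns a tuple (quotient, remainder)

tuple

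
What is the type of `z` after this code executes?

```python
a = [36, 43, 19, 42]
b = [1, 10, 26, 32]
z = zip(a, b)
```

zip() returns a zip iterator object

zip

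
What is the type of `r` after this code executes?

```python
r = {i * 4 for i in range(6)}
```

A set comprehension {expr for x in iterable} produces a set

set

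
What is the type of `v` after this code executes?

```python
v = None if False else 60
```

Ternary: condition is False, else branch (60) taken → int

int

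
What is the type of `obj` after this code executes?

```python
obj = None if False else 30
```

Ternary: condition is False, else branch (30) taken → int

int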